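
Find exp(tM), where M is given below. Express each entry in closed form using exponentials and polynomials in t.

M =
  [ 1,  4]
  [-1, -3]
e^{tM} =
  [2*t*exp(-t) + exp(-t), 4*t*exp(-t)]
  [-t*exp(-t), -2*t*exp(-t) + exp(-t)]

Strategy: write M = P · J · P⁻¹ where J is a Jordan canonical form, so e^{tM} = P · e^{tJ} · P⁻¹, and e^{tJ} can be computed block-by-block.

M has Jordan form
J =
  [-1,  1]
  [ 0, -1]
(up to reordering of blocks).

Per-block formulas:
  For a 2×2 Jordan block J_2(-1): exp(t · J_2(-1)) = e^(-1t)·(I + t·N), where N is the 2×2 nilpotent shift.

After assembling e^{tJ} and conjugating by P, we get:

e^{tM} =
  [2*t*exp(-t) + exp(-t), 4*t*exp(-t)]
  [-t*exp(-t), -2*t*exp(-t) + exp(-t)]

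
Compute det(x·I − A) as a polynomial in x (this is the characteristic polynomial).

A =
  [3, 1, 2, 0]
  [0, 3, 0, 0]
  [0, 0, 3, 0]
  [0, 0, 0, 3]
x^4 - 12*x^3 + 54*x^2 - 108*x + 81

Expanding det(x·I − A) (e.g. by cofactor expansion or by noting that A is similar to its Jordan form J, which has the same characteristic polynomial as A) gives
  χ_A(x) = x^4 - 12*x^3 + 54*x^2 - 108*x + 81
which factors as (x - 3)^4. The eigenvalues (with algebraic multiplicities) are λ = 3 with multiplicity 4.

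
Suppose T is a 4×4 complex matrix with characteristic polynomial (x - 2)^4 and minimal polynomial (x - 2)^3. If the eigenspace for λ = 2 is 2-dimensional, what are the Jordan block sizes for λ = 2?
Block sizes for λ = 2: [3, 1]

Step 1 — from the characteristic polynomial, algebraic multiplicity of λ = 2 is 4. From dim ker(T − (2)·I) = 2, there are exactly 2 Jordan blocks for λ = 2.
Step 2 — from the minimal polynomial, the factor (x − 2)^3 tells us the largest block for λ = 2 has size 3.
Step 3 — with total size 4, 2 blocks, and largest block 3, the block sizes (in nonincreasing order) are [3, 1].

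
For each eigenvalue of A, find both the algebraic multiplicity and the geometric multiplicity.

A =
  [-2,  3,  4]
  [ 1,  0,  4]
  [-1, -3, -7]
λ = -3: alg = 3, geom = 2

Step 1 — factor the characteristic polynomial to read off the algebraic multiplicities:
  χ_A(x) = (x + 3)^3

Step 2 — compute geometric multiplicities via the rank-nullity identity g(λ) = n − rank(A − λI):
  rank(A − (-3)·I) = 1, so dim ker(A − (-3)·I) = n − 1 = 2

Summary:
  λ = -3: algebraic multiplicity = 3, geometric multiplicity = 2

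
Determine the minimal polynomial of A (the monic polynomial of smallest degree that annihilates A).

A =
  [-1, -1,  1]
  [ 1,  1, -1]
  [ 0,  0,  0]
x^2

The characteristic polynomial is χ_A(x) = x^3, so the eigenvalues are known. The minimal polynomial is
  m_A(x) = Π_λ (x − λ)^{k_λ}
where k_λ is the size of the *largest* Jordan block for λ (equivalently, the smallest k with (A − λI)^k v = 0 for every generalised eigenvector v of λ).

  λ = 0: largest Jordan block has size 2, contributing (x − 0)^2

So m_A(x) = x^2 = x^2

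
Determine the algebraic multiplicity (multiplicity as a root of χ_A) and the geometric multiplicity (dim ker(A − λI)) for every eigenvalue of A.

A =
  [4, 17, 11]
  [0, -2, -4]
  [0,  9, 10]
λ = 4: alg = 3, geom = 1

Step 1 — factor the characteristic polynomial to read off the algebraic multiplicities:
  χ_A(x) = (x - 4)^3

Step 2 — compute geometric multiplicities via the rank-nullity identity g(λ) = n − rank(A − λI):
  rank(A − (4)·I) = 2, so dim ker(A − (4)·I) = n − 2 = 1

Summary:
  λ = 4: algebraic multiplicity = 3, geometric multiplicity = 1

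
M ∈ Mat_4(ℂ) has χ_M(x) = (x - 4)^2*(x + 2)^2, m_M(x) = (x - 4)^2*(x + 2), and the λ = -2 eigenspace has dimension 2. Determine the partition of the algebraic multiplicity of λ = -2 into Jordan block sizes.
Block sizes for λ = -2: [1, 1]

Step 1 — from the characteristic polynomial, algebraic multiplicity of λ = -2 is 2. From dim ker(M − (-2)·I) = 2, there are exactly 2 Jordan blocks for λ = -2.
Step 2 — from the minimal polynomial, the factor (x + 2) tells us the largest block for λ = -2 has size 1.
Step 3 — with total size 2, 2 blocks, and largest block 1, the block sizes (in nonincreasing order) are [1, 1].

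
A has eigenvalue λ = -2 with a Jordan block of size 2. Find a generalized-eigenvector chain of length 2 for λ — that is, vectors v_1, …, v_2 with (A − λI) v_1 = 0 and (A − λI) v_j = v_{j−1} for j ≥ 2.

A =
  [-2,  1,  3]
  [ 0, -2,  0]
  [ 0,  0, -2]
A Jordan chain for λ = -2 of length 2:
v_1 = (1, 0, 0)ᵀ
v_2 = (0, 1, 0)ᵀ

Let N = A − (-2)·I. We want v_2 with N^2 v_2 = 0 but N^1 v_2 ≠ 0; then v_{j-1} := N · v_j for j = 2, …, 2.

Pick v_2 = (0, 1, 0)ᵀ.
Then v_1 = N · v_2 = (1, 0, 0)ᵀ.

Sanity check: (A − (-2)·I) v_1 = (0, 0, 0)ᵀ = 0. ✓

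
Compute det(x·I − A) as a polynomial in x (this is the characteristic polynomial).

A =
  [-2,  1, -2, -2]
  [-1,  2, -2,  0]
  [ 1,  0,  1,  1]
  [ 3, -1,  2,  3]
x^4 - 4*x^3 + 6*x^2 - 4*x + 1

Expanding det(x·I − A) (e.g. by cofactor expansion or by noting that A is similar to its Jordan form J, which has the same characteristic polynomial as A) gives
  χ_A(x) = x^4 - 4*x^3 + 6*x^2 - 4*x + 1
which factors as (x - 1)^4. The eigenvalues (with algebraic multiplicities) are λ = 1 with multiplicity 4.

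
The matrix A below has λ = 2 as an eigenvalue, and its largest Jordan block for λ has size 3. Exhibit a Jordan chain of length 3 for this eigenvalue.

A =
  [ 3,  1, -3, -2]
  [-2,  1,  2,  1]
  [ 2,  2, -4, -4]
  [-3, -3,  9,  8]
A Jordan chain for λ = 2 of length 3:
v_1 = (-1, 1, -2, 3)ᵀ
v_2 = (1, -2, 2, -3)ᵀ
v_3 = (1, 0, 0, 0)ᵀ

Let N = A − (2)·I. We want v_3 with N^3 v_3 = 0 but N^2 v_3 ≠ 0; then v_{j-1} := N · v_j for j = 3, …, 2.

Pick v_3 = (1, 0, 0, 0)ᵀ.
Then v_2 = N · v_3 = (1, -2, 2, -3)ᵀ.
Then v_1 = N · v_2 = (-1, 1, -2, 3)ᵀ.

Sanity check: (A − (2)·I) v_1 = (0, 0, 0, 0)ᵀ = 0. ✓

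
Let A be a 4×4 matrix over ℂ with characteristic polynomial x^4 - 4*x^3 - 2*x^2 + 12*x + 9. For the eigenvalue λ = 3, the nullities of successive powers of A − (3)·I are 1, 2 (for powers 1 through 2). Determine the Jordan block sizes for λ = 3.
Block sizes for λ = 3: [2]

From the dimensions of kernels of powers, the number of Jordan blocks of size at least j is d_j − d_{j−1} where d_j = dim ker(N^j) (with d_0 = 0). Computing the differences gives [1, 1].
The number of blocks of size exactly k is (#blocks of size ≥ k) − (#blocks of size ≥ k + 1), so the partition is: 1 block(s) of size 2.
In nonincreasing order the block sizes are [2].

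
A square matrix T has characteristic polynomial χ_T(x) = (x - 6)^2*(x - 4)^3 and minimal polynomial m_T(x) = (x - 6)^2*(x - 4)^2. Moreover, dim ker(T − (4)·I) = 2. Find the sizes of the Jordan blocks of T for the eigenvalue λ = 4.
Block sizes for λ = 4: [2, 1]

Step 1 — from the characteristic polynomial, algebraic multiplicity of λ = 4 is 3. From dim ker(T − (4)·I) = 2, there are exactly 2 Jordan blocks for λ = 4.
Step 2 — from the minimal polynomial, the factor (x − 4)^2 tells us the largest block for λ = 4 has size 2.
Step 3 — with total size 3, 2 blocks, and largest block 2, the block sizes (in nonincreasing order) are [2, 1].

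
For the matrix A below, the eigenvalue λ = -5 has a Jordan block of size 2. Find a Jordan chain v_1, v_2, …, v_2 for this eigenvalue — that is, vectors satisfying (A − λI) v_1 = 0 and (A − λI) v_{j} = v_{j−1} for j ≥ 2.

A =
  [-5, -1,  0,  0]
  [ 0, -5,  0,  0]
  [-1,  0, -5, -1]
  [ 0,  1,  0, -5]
A Jordan chain for λ = -5 of length 2:
v_1 = (0, 0, -1, 0)ᵀ
v_2 = (1, 0, 0, 0)ᵀ

Let N = A − (-5)·I. We want v_2 with N^2 v_2 = 0 but N^1 v_2 ≠ 0; then v_{j-1} := N · v_j for j = 2, …, 2.

Pick v_2 = (1, 0, 0, 0)ᵀ.
Then v_1 = N · v_2 = (0, 0, -1, 0)ᵀ.

Sanity check: (A − (-5)·I) v_1 = (0, 0, 0, 0)ᵀ = 0. ✓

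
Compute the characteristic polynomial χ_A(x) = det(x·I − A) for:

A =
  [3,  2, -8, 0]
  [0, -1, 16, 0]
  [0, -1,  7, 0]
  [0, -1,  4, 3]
x^4 - 12*x^3 + 54*x^2 - 108*x + 81

Expanding det(x·I − A) (e.g. by cofactor expansion or by noting that A is similar to its Jordan form J, which has the same characteristic polynomial as A) gives
  χ_A(x) = x^4 - 12*x^3 + 54*x^2 - 108*x + 81
which factors as (x - 3)^4. The eigenvalues (with algebraic multiplicities) are λ = 3 with multiplicity 4.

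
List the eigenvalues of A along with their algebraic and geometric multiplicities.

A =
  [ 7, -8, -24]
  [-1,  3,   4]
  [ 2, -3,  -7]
λ = 1: alg = 3, geom = 1

Step 1 — factor the characteristic polynomial to read off the algebraic multiplicities:
  χ_A(x) = (x - 1)^3

Step 2 — compute geometric multiplicities via the rank-nullity identity g(λ) = n − rank(A − λI):
  rank(A − (1)·I) = 2, so dim ker(A − (1)·I) = n − 2 = 1

Summary:
  λ = 1: algebraic multiplicity = 3, geometric multiplicity = 1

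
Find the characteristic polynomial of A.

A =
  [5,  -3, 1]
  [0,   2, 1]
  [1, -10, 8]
x^3 - 15*x^2 + 75*x - 125

Expanding det(x·I − A) (e.g. by cofactor expansion or by noting that A is similar to its Jordan form J, which has the same characteristic polynomial as A) gives
  χ_A(x) = x^3 - 15*x^2 + 75*x - 125
which factors as (x - 5)^3. The eigenvalues (with algebraic multiplicities) are λ = 5 with multiplicity 3.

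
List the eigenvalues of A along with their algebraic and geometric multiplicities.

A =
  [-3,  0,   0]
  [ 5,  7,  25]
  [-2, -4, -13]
λ = -3: alg = 3, geom = 2

Step 1 — factor the characteristic polynomial to read off the algebraic multiplicities:
  χ_A(x) = (x + 3)^3

Step 2 — compute geometric multiplicities via the rank-nullity identity g(λ) = n − rank(A − λI):
  rank(A − (-3)·I) = 1, so dim ker(A − (-3)·I) = n − 1 = 2

Summary:
  λ = -3: algebraic multiplicity = 3, geometric multiplicity = 2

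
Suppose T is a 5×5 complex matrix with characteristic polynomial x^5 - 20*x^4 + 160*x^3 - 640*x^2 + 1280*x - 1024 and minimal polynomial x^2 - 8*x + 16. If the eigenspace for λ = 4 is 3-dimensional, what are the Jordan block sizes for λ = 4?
Block sizes for λ = 4: [2, 2, 1]

Step 1 — from the characteristic polynomial, algebraic multiplicity of λ = 4 is 5. From dim ker(T − (4)·I) = 3, there are exactly 3 Jordan blocks for λ = 4.
Step 2 — from the minimal polynomial, the factor (x − 4)^2 tells us the largest block for λ = 4 has size 2.
Step 3 — with total size 5, 3 blocks, and largest block 2, the block sizes (in nonincreasing order) are [2, 2, 1].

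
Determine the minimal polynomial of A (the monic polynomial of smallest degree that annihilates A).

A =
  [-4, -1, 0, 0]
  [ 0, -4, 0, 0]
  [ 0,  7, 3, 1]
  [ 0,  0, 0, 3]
x^4 + 2*x^3 - 23*x^2 - 24*x + 144

The characteristic polynomial is χ_A(x) = (x - 3)^2*(x + 4)^2, so the eigenvalues are known. The minimal polynomial is
  m_A(x) = Π_λ (x − λ)^{k_λ}
where k_λ is the size of the *largest* Jordan block for λ (equivalently, the smallest k with (A − λI)^k v = 0 for every generalised eigenvector v of λ).

  λ = -4: largest Jordan block has size 2, contributing (x + 4)^2
  λ = 3: largest Jordan block has size 2, contributing (x − 3)^2

So m_A(x) = (x - 3)^2*(x + 4)^2 = x^4 + 2*x^3 - 23*x^2 - 24*x + 144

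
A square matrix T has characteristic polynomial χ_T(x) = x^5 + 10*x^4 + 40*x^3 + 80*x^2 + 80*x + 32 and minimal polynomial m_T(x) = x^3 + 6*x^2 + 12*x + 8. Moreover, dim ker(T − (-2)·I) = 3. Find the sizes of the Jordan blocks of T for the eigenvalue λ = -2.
Block sizes for λ = -2: [3, 1, 1]

Step 1 — from the characteristic polynomial, algebraic multiplicity of λ = -2 is 5. From dim ker(T − (-2)·I) = 3, there are exactly 3 Jordan blocks for λ = -2.
Step 2 — from the minimal polynomial, the factor (x + 2)^3 tells us the largest block for λ = -2 has size 3.
Step 3 — with total size 5, 3 blocks, and largest block 3, the block sizes (in nonincreasing order) are [3, 1, 1].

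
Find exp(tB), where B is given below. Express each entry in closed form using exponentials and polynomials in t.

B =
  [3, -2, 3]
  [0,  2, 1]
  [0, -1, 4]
e^{tB} =
  [exp(3*t), -t^2*exp(3*t)/2 - 2*t*exp(3*t), t^2*exp(3*t)/2 + 3*t*exp(3*t)]
  [0, -t*exp(3*t) + exp(3*t), t*exp(3*t)]
  [0, -t*exp(3*t), t*exp(3*t) + exp(3*t)]

Strategy: write B = P · J · P⁻¹ where J is a Jordan canonical form, so e^{tB} = P · e^{tJ} · P⁻¹, and e^{tJ} can be computed block-by-block.

B has Jordan form
J =
  [3, 1, 0]
  [0, 3, 1]
  [0, 0, 3]
(up to reordering of blocks).

Per-block formulas:
  For a 3×3 Jordan block J_3(3): exp(t · J_3(3)) = e^(3t)·(I + t·N + (t^2/2)·N^2), where N is the 3×3 nilpotent shift.

After assembling e^{tJ} and conjugating by P, we get:

e^{tB} =
  [exp(3*t), -t^2*exp(3*t)/2 - 2*t*exp(3*t), t^2*exp(3*t)/2 + 3*t*exp(3*t)]
  [0, -t*exp(3*t) + exp(3*t), t*exp(3*t)]
  [0, -t*exp(3*t), t*exp(3*t) + exp(3*t)]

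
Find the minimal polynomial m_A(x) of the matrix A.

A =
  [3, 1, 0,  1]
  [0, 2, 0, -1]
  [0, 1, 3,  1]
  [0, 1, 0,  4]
x^2 - 6*x + 9

The characteristic polynomial is χ_A(x) = (x - 3)^4, so the eigenvalues are known. The minimal polynomial is
  m_A(x) = Π_λ (x − λ)^{k_λ}
where k_λ is the size of the *largest* Jordan block for λ (equivalently, the smallest k with (A − λI)^k v = 0 for every generalised eigenvector v of λ).

  λ = 3: largest Jordan block has size 2, contributing (x − 3)^2

So m_A(x) = (x - 3)^2 = x^2 - 6*x + 9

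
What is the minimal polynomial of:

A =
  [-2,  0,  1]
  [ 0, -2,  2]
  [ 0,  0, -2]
x^2 + 4*x + 4

The characteristic polynomial is χ_A(x) = (x + 2)^3, so the eigenvalues are known. The minimal polynomial is
  m_A(x) = Π_λ (x − λ)^{k_λ}
where k_λ is the size of the *largest* Jordan block for λ (equivalently, the smallest k with (A − λI)^k v = 0 for every generalised eigenvector v of λ).

  λ = -2: largest Jordan block has size 2, contributing (x + 2)^2

So m_A(x) = (x + 2)^2 = x^2 + 4*x + 4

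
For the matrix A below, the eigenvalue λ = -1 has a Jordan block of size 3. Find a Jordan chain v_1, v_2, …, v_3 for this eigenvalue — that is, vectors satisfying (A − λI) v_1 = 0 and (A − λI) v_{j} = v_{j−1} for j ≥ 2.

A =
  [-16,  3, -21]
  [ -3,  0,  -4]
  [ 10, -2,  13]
A Jordan chain for λ = -1 of length 3:
v_1 = (6, 2, -4)ᵀ
v_2 = (-15, -3, 10)ᵀ
v_3 = (1, 0, 0)ᵀ

Let N = A − (-1)·I. We want v_3 with N^3 v_3 = 0 but N^2 v_3 ≠ 0; then v_{j-1} := N · v_j for j = 3, …, 2.

Pick v_3 = (1, 0, 0)ᵀ.
Then v_2 = N · v_3 = (-15, -3, 10)ᵀ.
Then v_1 = N · v_2 = (6, 2, -4)ᵀ.

Sanity check: (A − (-1)·I) v_1 = (0, 0, 0)ᵀ = 0. ✓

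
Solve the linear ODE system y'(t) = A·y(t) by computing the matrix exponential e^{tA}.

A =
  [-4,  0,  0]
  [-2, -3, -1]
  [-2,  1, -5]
e^{tA} =
  [exp(-4*t), 0, 0]
  [-2*t*exp(-4*t), t*exp(-4*t) + exp(-4*t), -t*exp(-4*t)]
  [-2*t*exp(-4*t), t*exp(-4*t), -t*exp(-4*t) + exp(-4*t)]

Strategy: write A = P · J · P⁻¹ where J is a Jordan canonical form, so e^{tA} = P · e^{tJ} · P⁻¹, and e^{tJ} can be computed block-by-block.

A has Jordan form
J =
  [-4,  1,  0]
  [ 0, -4,  0]
  [ 0,  0, -4]
(up to reordering of blocks).

Per-block formulas:
  For a 2×2 Jordan block J_2(-4): exp(t · J_2(-4)) = e^(-4t)·(I + t·N), where N is the 2×2 nilpotent shift.
  For a 1×1 block at λ = -4: exp(t · [-4]) = [e^(-4t)].

After assembling e^{tJ} and conjugating by P, we get:

e^{tA} =
  [exp(-4*t), 0, 0]
  [-2*t*exp(-4*t), t*exp(-4*t) + exp(-4*t), -t*exp(-4*t)]
  [-2*t*exp(-4*t), t*exp(-4*t), -t*exp(-4*t) + exp(-4*t)]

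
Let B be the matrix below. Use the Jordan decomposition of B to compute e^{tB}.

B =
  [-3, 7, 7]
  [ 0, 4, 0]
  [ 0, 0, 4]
e^{tB} =
  [exp(-3*t), exp(4*t) - exp(-3*t), exp(4*t) - exp(-3*t)]
  [0, exp(4*t), 0]
  [0, 0, exp(4*t)]

Strategy: write B = P · J · P⁻¹ where J is a Jordan canonical form, so e^{tB} = P · e^{tJ} · P⁻¹, and e^{tJ} can be computed block-by-block.

B has Jordan form
J =
  [-3, 0, 0]
  [ 0, 4, 0]
  [ 0, 0, 4]
(up to reordering of blocks).

Per-block formulas:
  For a 1×1 block at λ = -3: exp(t · [-3]) = [e^(-3t)].
  For a 1×1 block at λ = 4: exp(t · [4]) = [e^(4t)].

After assembling e^{tJ} and conjugating by P, we get:

e^{tB} =
  [exp(-3*t), exp(4*t) - exp(-3*t), exp(4*t) - exp(-3*t)]
  [0, exp(4*t), 0]
  [0, 0, exp(4*t)]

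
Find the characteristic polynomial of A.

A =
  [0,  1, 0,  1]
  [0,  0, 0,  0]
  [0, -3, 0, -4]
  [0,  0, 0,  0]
x^4

Expanding det(x·I − A) (e.g. by cofactor expansion or by noting that A is similar to its Jordan form J, which has the same characteristic polynomial as A) gives
  χ_A(x) = x^4
which factors as x^4. The eigenvalues (with algebraic multiplicities) are λ = 0 with multiplicity 4.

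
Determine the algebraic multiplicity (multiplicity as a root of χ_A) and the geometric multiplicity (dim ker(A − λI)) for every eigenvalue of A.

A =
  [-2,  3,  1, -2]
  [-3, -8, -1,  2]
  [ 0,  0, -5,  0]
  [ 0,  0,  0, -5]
λ = -5: alg = 4, geom = 3

Step 1 — factor the characteristic polynomial to read off the algebraic multiplicities:
  χ_A(x) = (x + 5)^4

Step 2 — compute geometric multiplicities via the rank-nullity identity g(λ) = n − rank(A − λI):
  rank(A − (-5)·I) = 1, so dim ker(A − (-5)·I) = n − 1 = 3

Summary:
  λ = -5: algebraic multiplicity = 4, geometric multiplicity = 3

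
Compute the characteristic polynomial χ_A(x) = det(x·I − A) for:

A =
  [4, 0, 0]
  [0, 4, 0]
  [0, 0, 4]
x^3 - 12*x^2 + 48*x - 64

Expanding det(x·I − A) (e.g. by cofactor expansion or by noting that A is similar to its Jordan form J, which has the same characteristic polynomial as A) gives
  χ_A(x) = x^3 - 12*x^2 + 48*x - 64
which factors as (x - 4)^3. The eigenvalues (with algebraic multiplicities) are λ = 4 with multiplicity 3.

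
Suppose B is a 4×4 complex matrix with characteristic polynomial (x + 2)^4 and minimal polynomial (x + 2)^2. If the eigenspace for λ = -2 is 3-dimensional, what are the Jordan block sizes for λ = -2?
Block sizes for λ = -2: [2, 1, 1]

Step 1 — from the characteristic polynomial, algebraic multiplicity of λ = -2 is 4. From dim ker(B − (-2)·I) = 3, there are exactly 3 Jordan blocks for λ = -2.
Step 2 — from the minimal polynomial, the factor (x + 2)^2 tells us the largest block for λ = -2 has size 2.
Step 3 — with total size 4, 3 blocks, and largest block 2, the block sizes (in nonincreasing order) are [2, 1, 1].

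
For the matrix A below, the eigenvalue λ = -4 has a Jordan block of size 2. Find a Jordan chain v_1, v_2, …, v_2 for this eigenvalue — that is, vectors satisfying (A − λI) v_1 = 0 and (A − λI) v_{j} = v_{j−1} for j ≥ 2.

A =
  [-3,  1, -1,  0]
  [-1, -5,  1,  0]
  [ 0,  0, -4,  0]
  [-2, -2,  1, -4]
A Jordan chain for λ = -4 of length 2:
v_1 = (1, -1, 0, -2)ᵀ
v_2 = (1, 0, 0, 0)ᵀ

Let N = A − (-4)·I. We want v_2 with N^2 v_2 = 0 but N^1 v_2 ≠ 0; then v_{j-1} := N · v_j for j = 2, …, 2.

Pick v_2 = (1, 0, 0, 0)ᵀ.
Then v_1 = N · v_2 = (1, -1, 0, -2)ᵀ.

Sanity check: (A − (-4)·I) v_1 = (0, 0, 0, 0)ᵀ = 0. ✓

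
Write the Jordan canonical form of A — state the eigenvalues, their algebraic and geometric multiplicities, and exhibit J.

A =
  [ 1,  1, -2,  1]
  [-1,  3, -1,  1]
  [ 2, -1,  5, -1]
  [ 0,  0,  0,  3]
J_3(3) ⊕ J_1(3)

The characteristic polynomial is
  det(x·I − A) = x^4 - 12*x^3 + 54*x^2 - 108*x + 81 = (x - 3)^4

Eigenvalues and multiplicities (the geometric multiplicity of λ is n − rank(A − λI), which equals the number of Jordan blocks for λ):
  λ = 3: algebraic multiplicity = 4, geometric multiplicity = 2

Determining the block sizes for each eigenvalue:
  λ = 3: with am = 4 and gm = 2, the partition is not yet determined (e.g. several partitions of 4 into 2 parts exist). Let N = A − (3)·I. Computing rank(N^1) = 2, rank(N^2) = 1, rank(N^3) = 0; the number of blocks of size ≥ j is rank(N^{j−1}) − rank(N^j), giving [2, 1, 1]. So we have 1 block(s) of size 3, 1 block(s) of size 1 → block sizes [3, 1]

Assembling the blocks gives a Jordan form
J =
  [3, 1, 0, 0]
  [0, 3, 1, 0]
  [0, 0, 3, 0]
  [0, 0, 0, 3]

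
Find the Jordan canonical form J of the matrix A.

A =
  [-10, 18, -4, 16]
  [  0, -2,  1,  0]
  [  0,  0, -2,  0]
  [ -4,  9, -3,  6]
J_3(-2) ⊕ J_1(-2)

The characteristic polynomial is
  det(x·I − A) = x^4 + 8*x^3 + 24*x^2 + 32*x + 16 = (x + 2)^4

Eigenvalues and multiplicities (the geometric multiplicity of λ is n − rank(A − λI), which equals the number of Jordan blocks for λ):
  λ = -2: algebraic multiplicity = 4, geometric multiplicity = 2

Determining the block sizes for each eigenvalue:
  λ = -2: with am = 4 and gm = 2, the partition is not yet determined (e.g. several partitions of 4 into 2 parts exist). Let N = A − (-2)·I. Computing rank(N^1) = 2, rank(N^2) = 1, rank(N^3) = 0; the number of blocks of size ≥ j is rank(N^{j−1}) − rank(N^j), giving [2, 1, 1]. So we have 1 block(s) of size 3, 1 block(s) of size 1 → block sizes [3, 1]

Assembling the blocks gives a Jordan form
J =
  [-2,  1,  0,  0]
  [ 0, -2,  1,  0]
  [ 0,  0, -2,  0]
  [ 0,  0,  0, -2]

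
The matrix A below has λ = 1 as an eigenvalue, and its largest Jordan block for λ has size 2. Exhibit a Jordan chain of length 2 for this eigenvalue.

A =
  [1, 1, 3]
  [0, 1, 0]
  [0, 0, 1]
A Jordan chain for λ = 1 of length 2:
v_1 = (1, 0, 0)ᵀ
v_2 = (0, 1, 0)ᵀ

Let N = A − (1)·I. We want v_2 with N^2 v_2 = 0 but N^1 v_2 ≠ 0; then v_{j-1} := N · v_j for j = 2, …, 2.

Pick v_2 = (0, 1, 0)ᵀ.
Then v_1 = N · v_2 = (1, 0, 0)ᵀ.

Sanity check: (A − (1)·I) v_1 = (0, 0, 0)ᵀ = 0. ✓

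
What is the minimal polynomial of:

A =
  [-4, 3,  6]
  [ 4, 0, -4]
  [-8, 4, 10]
x^2 - 4*x + 4

The characteristic polynomial is χ_A(x) = (x - 2)^3, so the eigenvalues are known. The minimal polynomial is
  m_A(x) = Π_λ (x − λ)^{k_λ}
where k_λ is the size of the *largest* Jordan block for λ (equivalently, the smallest k with (A − λI)^k v = 0 for every generalised eigenvector v of λ).

  λ = 2: largest Jordan block has size 2, contributing (x − 2)^2

So m_A(x) = (x - 2)^2 = x^2 - 4*x + 4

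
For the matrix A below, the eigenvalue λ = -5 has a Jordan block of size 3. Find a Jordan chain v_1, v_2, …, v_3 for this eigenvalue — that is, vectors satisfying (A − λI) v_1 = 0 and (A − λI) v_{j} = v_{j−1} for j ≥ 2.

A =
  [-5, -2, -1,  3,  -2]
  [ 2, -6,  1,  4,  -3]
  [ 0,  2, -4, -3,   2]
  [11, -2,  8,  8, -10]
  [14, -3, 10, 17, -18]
A Jordan chain for λ = -5 of length 3:
v_1 = (1, 0, -1, -1, -1)ᵀ
v_2 = (0, 2, 0, 11, 14)ᵀ
v_3 = (1, 0, 0, 0, 0)ᵀ

Let N = A − (-5)·I. We want v_3 with N^3 v_3 = 0 but N^2 v_3 ≠ 0; then v_{j-1} := N · v_j for j = 3, …, 2.

Pick v_3 = (1, 0, 0, 0, 0)ᵀ.
Then v_2 = N · v_3 = (0, 2, 0, 11, 14)ᵀ.
Then v_1 = N · v_2 = (1, 0, -1, -1, -1)ᵀ.

Sanity check: (A − (-5)·I) v_1 = (0, 0, 0, 0, 0)ᵀ = 0. ✓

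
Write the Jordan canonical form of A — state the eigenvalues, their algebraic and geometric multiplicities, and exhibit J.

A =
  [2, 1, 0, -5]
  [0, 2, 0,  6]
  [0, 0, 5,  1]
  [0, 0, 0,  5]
J_2(2) ⊕ J_2(5)

The characteristic polynomial is
  det(x·I − A) = x^4 - 14*x^3 + 69*x^2 - 140*x + 100 = (x - 5)^2*(x - 2)^2

Eigenvalues and multiplicities (the geometric multiplicity of λ is n − rank(A − λI), which equals the number of Jordan blocks for λ):
  λ = 2: algebraic multiplicity = 2, geometric multiplicity = 1
  λ = 5: algebraic multiplicity = 2, geometric multiplicity = 1

Determining the block sizes for each eigenvalue:
  λ = 2: one block (gm = 1), so the single block has size am = 2 → block sizes [2]
  λ = 5: one block (gm = 1), so the single block has size am = 2 → block sizes [2]

Assembling the blocks gives a Jordan form
J =
  [2, 1, 0, 0]
  [0, 2, 0, 0]
  [0, 0, 5, 1]
  [0, 0, 0, 5]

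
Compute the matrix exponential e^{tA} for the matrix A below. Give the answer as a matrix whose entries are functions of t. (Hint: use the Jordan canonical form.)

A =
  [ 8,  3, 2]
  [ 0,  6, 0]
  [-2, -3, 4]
e^{tA} =
  [2*t*exp(6*t) + exp(6*t), 3*t*exp(6*t), 2*t*exp(6*t)]
  [0, exp(6*t), 0]
  [-2*t*exp(6*t), -3*t*exp(6*t), -2*t*exp(6*t) + exp(6*t)]

Strategy: write A = P · J · P⁻¹ where J is a Jordan canonical form, so e^{tA} = P · e^{tJ} · P⁻¹, and e^{tJ} can be computed block-by-block.

A has Jordan form
J =
  [6, 1, 0]
  [0, 6, 0]
  [0, 0, 6]
(up to reordering of blocks).

Per-block formulas:
  For a 1×1 block at λ = 6: exp(t · [6]) = [e^(6t)].
  For a 2×2 Jordan block J_2(6): exp(t · J_2(6)) = e^(6t)·(I + t·N), where N is the 2×2 nilpotent shift.

After assembling e^{tJ} and conjugating by P, we get:

e^{tA} =
  [2*t*exp(6*t) + exp(6*t), 3*t*exp(6*t), 2*t*exp(6*t)]
  [0, exp(6*t), 0]
  [-2*t*exp(6*t), -3*t*exp(6*t), -2*t*exp(6*t) + exp(6*t)]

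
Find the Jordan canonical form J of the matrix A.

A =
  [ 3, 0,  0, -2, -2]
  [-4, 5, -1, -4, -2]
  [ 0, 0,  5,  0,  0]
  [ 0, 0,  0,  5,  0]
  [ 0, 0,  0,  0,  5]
J_1(3) ⊕ J_2(5) ⊕ J_1(5) ⊕ J_1(5)

The characteristic polynomial is
  det(x·I − A) = x^5 - 23*x^4 + 210*x^3 - 950*x^2 + 2125*x - 1875 = (x - 5)^4*(x - 3)

Eigenvalues and multiplicities (the geometric multiplicity of λ is n − rank(A − λI), which equals the number of Jordan blocks for λ):
  λ = 3: algebraic multiplicity = 1, geometric multiplicity = 1
  λ = 5: algebraic multiplicity = 4, geometric multiplicity = 3

Determining the block sizes for each eigenvalue:
  λ = 3: one block (gm = 1), so the single block has size am = 1 → block sizes [1]
  λ = 5: 3 blocks summing to 4 forces exactly one block of size 2 and the rest size 1 → block sizes [2, 1, 1]

Assembling the blocks gives a Jordan form
J =
  [3, 0, 0, 0, 0]
  [0, 5, 1, 0, 0]
  [0, 0, 5, 0, 0]
  [0, 0, 0, 5, 0]
  [0, 0, 0, 0, 5]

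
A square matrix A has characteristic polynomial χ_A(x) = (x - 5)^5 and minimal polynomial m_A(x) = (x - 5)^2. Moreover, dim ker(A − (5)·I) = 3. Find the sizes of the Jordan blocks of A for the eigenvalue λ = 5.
Block sizes for λ = 5: [2, 2, 1]

Step 1 — from the characteristic polynomial, algebraic multiplicity of λ = 5 is 5. From dim ker(A − (5)·I) = 3, there are exactly 3 Jordan blocks for λ = 5.
Step 2 — from the minimal polynomial, the factor (x − 5)^2 tells us the largest block for λ = 5 has size 2.
Step 3 — with total size 5, 3 blocks, and largest block 2, the block sizes (in nonincreasing order) are [2, 2, 1].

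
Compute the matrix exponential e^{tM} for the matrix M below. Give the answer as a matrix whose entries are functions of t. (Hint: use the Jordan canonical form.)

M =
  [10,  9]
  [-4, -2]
e^{tM} =
  [6*t*exp(4*t) + exp(4*t), 9*t*exp(4*t)]
  [-4*t*exp(4*t), -6*t*exp(4*t) + exp(4*t)]

Strategy: write M = P · J · P⁻¹ where J is a Jordan canonical form, so e^{tM} = P · e^{tJ} · P⁻¹, and e^{tJ} can be computed block-by-block.

M has Jordan form
J =
  [4, 1]
  [0, 4]
(up to reordering of blocks).

Per-block formulas:
  For a 2×2 Jordan block J_2(4): exp(t · J_2(4)) = e^(4t)·(I + t·N), where N is the 2×2 nilpotent shift.

After assembling e^{tJ} and conjugating by P, we get:

e^{tM} =
  [6*t*exp(4*t) + exp(4*t), 9*t*exp(4*t)]
  [-4*t*exp(4*t), -6*t*exp(4*t) + exp(4*t)]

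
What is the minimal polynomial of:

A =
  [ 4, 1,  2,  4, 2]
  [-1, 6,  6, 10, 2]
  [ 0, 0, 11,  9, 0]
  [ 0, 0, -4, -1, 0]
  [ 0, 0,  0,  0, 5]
x^2 - 10*x + 25

The characteristic polynomial is χ_A(x) = (x - 5)^5, so the eigenvalues are known. The minimal polynomial is
  m_A(x) = Π_λ (x − λ)^{k_λ}
where k_λ is the size of the *largest* Jordan block for λ (equivalently, the smallest k with (A − λI)^k v = 0 for every generalised eigenvector v of λ).

  λ = 5: largest Jordan block has size 2, contributing (x − 5)^2

So m_A(x) = (x - 5)^2 = x^2 - 10*x + 25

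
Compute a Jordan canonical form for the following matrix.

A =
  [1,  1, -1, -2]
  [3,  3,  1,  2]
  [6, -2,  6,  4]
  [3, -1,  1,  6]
J_2(4) ⊕ J_1(4) ⊕ J_1(4)

The characteristic polynomial is
  det(x·I − A) = x^4 - 16*x^3 + 96*x^2 - 256*x + 256 = (x - 4)^4

Eigenvalues and multiplicities (the geometric multiplicity of λ is n − rank(A − λI), which equals the number of Jordan blocks for λ):
  λ = 4: algebraic multiplicity = 4, geometric multiplicity = 3

Determining the block sizes for each eigenvalue:
  λ = 4: 3 blocks summing to 4 forces exactly one block of size 2 and the rest size 1 → block sizes [2, 1, 1]

Assembling the blocks gives a Jordan form
J =
  [4, 1, 0, 0]
  [0, 4, 0, 0]
  [0, 0, 4, 0]
  [0, 0, 0, 4]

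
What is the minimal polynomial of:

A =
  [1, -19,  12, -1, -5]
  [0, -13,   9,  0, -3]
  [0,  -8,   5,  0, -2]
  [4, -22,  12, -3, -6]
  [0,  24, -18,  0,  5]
x^3 + 3*x^2 + 3*x + 1

The characteristic polynomial is χ_A(x) = (x + 1)^5, so the eigenvalues are known. The minimal polynomial is
  m_A(x) = Π_λ (x − λ)^{k_λ}
where k_λ is the size of the *largest* Jordan block for λ (equivalently, the smallest k with (A − λI)^k v = 0 for every generalised eigenvector v of λ).

  λ = -1: largest Jordan block has size 3, contributing (x + 1)^3

So m_A(x) = (x + 1)^3 = x^3 + 3*x^2 + 3*x + 1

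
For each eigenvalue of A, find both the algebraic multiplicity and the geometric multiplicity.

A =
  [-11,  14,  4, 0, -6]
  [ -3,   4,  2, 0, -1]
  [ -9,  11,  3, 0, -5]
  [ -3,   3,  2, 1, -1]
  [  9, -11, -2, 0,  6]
λ = -1: alg = 1, geom = 1; λ = 1: alg = 4, geom = 3

Step 1 — factor the characteristic polynomial to read off the algebraic multiplicities:
  χ_A(x) = (x - 1)^4*(x + 1)

Step 2 — compute geometric multiplicities via the rank-nullity identity g(λ) = n − rank(A − λI):
  rank(A − (-1)·I) = 4, so dim ker(A − (-1)·I) = n − 4 = 1
  rank(A − (1)·I) = 2, so dim ker(A − (1)·I) = n − 2 = 3

Summary:
  λ = -1: algebraic multiplicity = 1, geometric multiplicity = 1
  λ = 1: algebraic multiplicity = 4, geometric multiplicity = 3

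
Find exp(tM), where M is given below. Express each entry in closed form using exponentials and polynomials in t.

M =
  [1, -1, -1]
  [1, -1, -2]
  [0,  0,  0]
e^{tM} =
  [t + 1, -t, t^2/2 - t]
  [t, 1 - t, t^2/2 - 2*t]
  [0, 0, 1]

Strategy: write M = P · J · P⁻¹ where J is a Jordan canonical form, so e^{tM} = P · e^{tJ} · P⁻¹, and e^{tJ} can be computed block-by-block.

M has Jordan form
J =
  [0, 1, 0]
  [0, 0, 1]
  [0, 0, 0]
(up to reordering of blocks).

Per-block formulas:
  For a 3×3 Jordan block J_3(0): exp(t · J_3(0)) = e^(0t)·(I + t·N + (t^2/2)·N^2), where N is the 3×3 nilpotent shift.

After assembling e^{tJ} and conjugating by P, we get:

e^{tM} =
  [t + 1, -t, t^2/2 - t]
  [t, 1 - t, t^2/2 - 2*t]
  [0, 0, 1]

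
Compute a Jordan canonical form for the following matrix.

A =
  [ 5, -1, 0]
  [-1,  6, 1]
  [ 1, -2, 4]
J_3(5)

The characteristic polynomial is
  det(x·I − A) = x^3 - 15*x^2 + 75*x - 125 = (x - 5)^3

Eigenvalues and multiplicities (the geometric multiplicity of λ is n − rank(A − λI), which equals the number of Jordan blocks for λ):
  λ = 5: algebraic multiplicity = 3, geometric multiplicity = 1

Determining the block sizes for each eigenvalue:
  λ = 5: one block (gm = 1), so the single block has size am = 3 → block sizes [3]

Assembling the blocks gives a Jordan form
J =
  [5, 1, 0]
  [0, 5, 1]
  [0, 0, 5]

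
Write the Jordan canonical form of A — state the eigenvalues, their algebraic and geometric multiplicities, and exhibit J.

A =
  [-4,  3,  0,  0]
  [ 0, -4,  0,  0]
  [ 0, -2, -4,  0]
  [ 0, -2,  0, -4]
J_2(-4) ⊕ J_1(-4) ⊕ J_1(-4)

The characteristic polynomial is
  det(x·I − A) = x^4 + 16*x^3 + 96*x^2 + 256*x + 256 = (x + 4)^4

Eigenvalues and multiplicities (the geometric multiplicity of λ is n − rank(A − λI), which equals the number of Jordan blocks for λ):
  λ = -4: algebraic multiplicity = 4, geometric multiplicity = 3

Determining the block sizes for each eigenvalue:
  λ = -4: 3 blocks summing to 4 forces exactly one block of size 2 and the rest size 1 → block sizes [2, 1, 1]

Assembling the blocks gives a Jordan form
J =
  [-4,  1,  0,  0]
  [ 0, -4,  0,  0]
  [ 0,  0, -4,  0]
  [ 0,  0,  0, -4]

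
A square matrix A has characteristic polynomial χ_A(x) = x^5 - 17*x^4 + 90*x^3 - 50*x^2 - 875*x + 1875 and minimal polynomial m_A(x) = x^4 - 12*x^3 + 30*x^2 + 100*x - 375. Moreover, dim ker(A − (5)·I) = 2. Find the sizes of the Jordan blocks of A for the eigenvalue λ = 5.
Block sizes for λ = 5: [3, 1]

Step 1 — from the characteristic polynomial, algebraic multiplicity of λ = 5 is 4. From dim ker(A − (5)·I) = 2, there are exactly 2 Jordan blocks for λ = 5.
Step 2 — from the minimal polynomial, the factor (x − 5)^3 tells us the largest block for λ = 5 has size 3.
Step 3 — with total size 4, 2 blocks, and largest block 3, the block sizes (in nonincreasing order) are [3, 1].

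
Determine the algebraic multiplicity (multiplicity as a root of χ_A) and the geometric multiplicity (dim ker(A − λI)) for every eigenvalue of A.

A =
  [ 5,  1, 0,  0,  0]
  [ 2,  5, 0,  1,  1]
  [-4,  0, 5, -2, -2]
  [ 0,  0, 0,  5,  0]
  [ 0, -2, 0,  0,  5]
λ = 5: alg = 5, geom = 3

Step 1 — factor the characteristic polynomial to read off the algebraic multiplicities:
  χ_A(x) = (x - 5)^5

Step 2 — compute geometric multiplicities via the rank-nullity identity g(λ) = n − rank(A − λI):
  rank(A − (5)·I) = 2, so dim ker(A − (5)·I) = n − 2 = 3

Summary:
  λ = 5: algebraic multiplicity = 5, geometric multiplicity = 3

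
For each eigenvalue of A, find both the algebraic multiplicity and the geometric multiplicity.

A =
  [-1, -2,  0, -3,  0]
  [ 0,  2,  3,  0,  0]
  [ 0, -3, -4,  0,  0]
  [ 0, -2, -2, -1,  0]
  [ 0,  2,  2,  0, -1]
λ = -1: alg = 5, geom = 3

Step 1 — factor the characteristic polynomial to read off the algebraic multiplicities:
  χ_A(x) = (x + 1)^5

Step 2 — compute geometric multiplicities via the rank-nullity identity g(λ) = n − rank(A − λI):
  rank(A − (-1)·I) = 2, so dim ker(A − (-1)·I) = n − 2 = 3

Summary:
  λ = -1: algebraic multiplicity = 5, geometric multiplicity = 3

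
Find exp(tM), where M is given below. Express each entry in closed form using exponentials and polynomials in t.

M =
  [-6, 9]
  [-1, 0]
e^{tM} =
  [-3*t*exp(-3*t) + exp(-3*t), 9*t*exp(-3*t)]
  [-t*exp(-3*t), 3*t*exp(-3*t) + exp(-3*t)]

Strategy: write M = P · J · P⁻¹ where J is a Jordan canonical form, so e^{tM} = P · e^{tJ} · P⁻¹, and e^{tJ} can be computed block-by-block.

M has Jordan form
J =
  [-3,  1]
  [ 0, -3]
(up to reordering of blocks).

Per-block formulas:
  For a 2×2 Jordan block J_2(-3): exp(t · J_2(-3)) = e^(-3t)·(I + t·N), where N is the 2×2 nilpotent shift.

After assembling e^{tJ} and conjugating by P, we get:

e^{tM} =
  [-3*t*exp(-3*t) + exp(-3*t), 9*t*exp(-3*t)]
  [-t*exp(-3*t), 3*t*exp(-3*t) + exp(-3*t)]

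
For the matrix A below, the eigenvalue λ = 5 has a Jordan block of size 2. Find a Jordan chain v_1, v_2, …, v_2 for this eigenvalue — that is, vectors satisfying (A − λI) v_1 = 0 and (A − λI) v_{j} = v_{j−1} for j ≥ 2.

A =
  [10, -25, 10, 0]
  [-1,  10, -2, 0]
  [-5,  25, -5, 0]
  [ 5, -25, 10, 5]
A Jordan chain for λ = 5 of length 2:
v_1 = (5, -1, -5, 5)ᵀ
v_2 = (1, 0, 0, 0)ᵀ

Let N = A − (5)·I. We want v_2 with N^2 v_2 = 0 but N^1 v_2 ≠ 0; then v_{j-1} := N · v_j for j = 2, …, 2.

Pick v_2 = (1, 0, 0, 0)ᵀ.
Then v_1 = N · v_2 = (5, -1, -5, 5)ᵀ.

Sanity check: (A − (5)·I) v_1 = (0, 0, 0, 0)ᵀ = 0. ✓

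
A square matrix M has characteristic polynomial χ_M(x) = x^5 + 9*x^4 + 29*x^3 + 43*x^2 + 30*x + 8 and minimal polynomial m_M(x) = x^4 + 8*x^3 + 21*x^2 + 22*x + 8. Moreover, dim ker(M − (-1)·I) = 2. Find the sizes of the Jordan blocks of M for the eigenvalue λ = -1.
Block sizes for λ = -1: [2, 1]

Step 1 — from the characteristic polynomial, algebraic multiplicity of λ = -1 is 3. From dim ker(M − (-1)·I) = 2, there are exactly 2 Jordan blocks for λ = -1.
Step 2 — from the minimal polynomial, the factor (x + 1)^2 tells us the largest block for λ = -1 has size 2.
Step 3 — with total size 3, 2 blocks, and largest block 2, the block sizes (in nonincreasing order) are [2, 1].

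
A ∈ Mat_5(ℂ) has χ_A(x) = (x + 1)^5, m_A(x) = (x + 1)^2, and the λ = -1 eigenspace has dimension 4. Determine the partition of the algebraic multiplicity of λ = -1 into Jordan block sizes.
Block sizes for λ = -1: [2, 1, 1, 1]

Step 1 — from the characteristic polynomial, algebraic multiplicity of λ = -1 is 5. From dim ker(A − (-1)·I) = 4, there are exactly 4 Jordan blocks for λ = -1.
Step 2 — from the minimal polynomial, the factor (x + 1)^2 tells us the largest block for λ = -1 has size 2.
Step 3 — with total size 5, 4 blocks, and largest block 2, the block sizes (in nonincreasing order) are [2, 1, 1, 1].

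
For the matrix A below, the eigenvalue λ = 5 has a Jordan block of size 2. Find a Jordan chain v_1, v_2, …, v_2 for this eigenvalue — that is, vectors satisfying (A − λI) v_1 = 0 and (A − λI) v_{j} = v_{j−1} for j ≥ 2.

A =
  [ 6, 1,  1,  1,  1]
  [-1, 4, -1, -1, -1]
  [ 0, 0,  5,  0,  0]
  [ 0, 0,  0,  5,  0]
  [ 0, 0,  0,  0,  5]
A Jordan chain for λ = 5 of length 2:
v_1 = (1, -1, 0, 0, 0)ᵀ
v_2 = (1, 0, 0, 0, 0)ᵀ

Let N = A − (5)·I. We want v_2 with N^2 v_2 = 0 but N^1 v_2 ≠ 0; then v_{j-1} := N · v_j for j = 2, …, 2.

Pick v_2 = (1, 0, 0, 0, 0)ᵀ.
Then v_1 = N · v_2 = (1, -1, 0, 0, 0)ᵀ.

Sanity check: (A − (5)·I) v_1 = (0, 0, 0, 0, 0)ᵀ = 0. ✓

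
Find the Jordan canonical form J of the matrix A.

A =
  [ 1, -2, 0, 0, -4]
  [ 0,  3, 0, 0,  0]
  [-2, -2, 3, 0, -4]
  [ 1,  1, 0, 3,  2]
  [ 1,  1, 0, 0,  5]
J_2(3) ⊕ J_1(3) ⊕ J_1(3) ⊕ J_1(3)

The characteristic polynomial is
  det(x·I − A) = x^5 - 15*x^4 + 90*x^3 - 270*x^2 + 405*x - 243 = (x - 3)^5

Eigenvalues and multiplicities (the geometric multiplicity of λ is n − rank(A − λI), which equals the number of Jordan blocks for λ):
  λ = 3: algebraic multiplicity = 5, geometric multiplicity = 4

Determining the block sizes for each eigenvalue:
  λ = 3: 4 blocks summing to 5 forces exactly one block of size 2 and the rest size 1 → block sizes [2, 1, 1, 1]

Assembling the blocks gives a Jordan form
J =
  [3, 1, 0, 0, 0]
  [0, 3, 0, 0, 0]
  [0, 0, 3, 0, 0]
  [0, 0, 0, 3, 0]
  [0, 0, 0, 0, 3]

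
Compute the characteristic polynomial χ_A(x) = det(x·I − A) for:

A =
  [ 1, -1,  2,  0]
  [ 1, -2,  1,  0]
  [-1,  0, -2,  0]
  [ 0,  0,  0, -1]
x^4 + 4*x^3 + 6*x^2 + 4*x + 1

Expanding det(x·I − A) (e.g. by cofactor expansion or by noting that A is similar to its Jordan form J, which has the same characteristic polynomial as A) gives
  χ_A(x) = x^4 + 4*x^3 + 6*x^2 + 4*x + 1
which factors as (x + 1)^4. The eigenvalues (with algebraic multiplicities) are λ = -1 with multiplicity 4.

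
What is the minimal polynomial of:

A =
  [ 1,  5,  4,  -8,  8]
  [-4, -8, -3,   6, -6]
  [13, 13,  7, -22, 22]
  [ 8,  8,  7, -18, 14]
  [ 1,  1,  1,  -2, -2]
x^3 + 12*x^2 + 48*x + 64

The characteristic polynomial is χ_A(x) = (x + 4)^5, so the eigenvalues are known. The minimal polynomial is
  m_A(x) = Π_λ (x − λ)^{k_λ}
where k_λ is the size of the *largest* Jordan block for λ (equivalently, the smallest k with (A − λI)^k v = 0 for every generalised eigenvector v of λ).

  λ = -4: largest Jordan block has size 3, contributing (x + 4)^3

So m_A(x) = (x + 4)^3 = x^3 + 12*x^2 + 48*x + 64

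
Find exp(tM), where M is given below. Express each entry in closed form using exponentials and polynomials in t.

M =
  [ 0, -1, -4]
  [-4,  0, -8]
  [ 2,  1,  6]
e^{tM} =
  [-2*t*exp(2*t) + exp(2*t), -t*exp(2*t), -4*t*exp(2*t)]
  [-4*t*exp(2*t), -2*t*exp(2*t) + exp(2*t), -8*t*exp(2*t)]
  [2*t*exp(2*t), t*exp(2*t), 4*t*exp(2*t) + exp(2*t)]

Strategy: write M = P · J · P⁻¹ where J is a Jordan canonical form, so e^{tM} = P · e^{tJ} · P⁻¹, and e^{tJ} can be computed block-by-block.

M has Jordan form
J =
  [2, 1, 0]
  [0, 2, 0]
  [0, 0, 2]
(up to reordering of blocks).

Per-block formulas:
  For a 1×1 block at λ = 2: exp(t · [2]) = [e^(2t)].
  For a 2×2 Jordan block J_2(2): exp(t · J_2(2)) = e^(2t)·(I + t·N), where N is the 2×2 nilpotent shift.

After assembling e^{tJ} and conjugating by P, we get:

e^{tM} =
  [-2*t*exp(2*t) + exp(2*t), -t*exp(2*t), -4*t*exp(2*t)]
  [-4*t*exp(2*t), -2*t*exp(2*t) + exp(2*t), -8*t*exp(2*t)]
  [2*t*exp(2*t), t*exp(2*t), 4*t*exp(2*t) + exp(2*t)]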